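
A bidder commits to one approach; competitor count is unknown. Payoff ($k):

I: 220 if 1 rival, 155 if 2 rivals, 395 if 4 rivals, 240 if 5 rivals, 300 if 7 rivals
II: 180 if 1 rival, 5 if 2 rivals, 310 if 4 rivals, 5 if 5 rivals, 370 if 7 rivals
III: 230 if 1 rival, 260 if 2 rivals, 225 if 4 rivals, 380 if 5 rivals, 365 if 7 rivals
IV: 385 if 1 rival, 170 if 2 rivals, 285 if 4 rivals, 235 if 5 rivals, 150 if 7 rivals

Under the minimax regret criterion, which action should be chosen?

I

Column bests: 1 rival=385, 2 rivals=260, 4 rivals=395, 5 rivals=380, 7 rivals=370.
I regrets: 165, 105, 0, 140, 70 → max 165
II regrets: 205, 255, 85, 375, 0 → max 375
III regrets: 155, 0, 170, 0, 5 → max 170
IV regrets: 0, 90, 110, 145, 220 → max 220
Smallest max regret = 165 → I.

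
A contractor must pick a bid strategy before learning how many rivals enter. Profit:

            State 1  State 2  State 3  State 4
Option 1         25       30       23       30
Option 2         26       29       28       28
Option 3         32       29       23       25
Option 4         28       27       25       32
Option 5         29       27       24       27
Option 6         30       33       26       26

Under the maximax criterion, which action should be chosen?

Option 6

Row maxima: Option 1=30, Option 2=29, Option 3=32, Option 4=32, Option 5=29, Option 6=33
Best best-case = 33 → Option 6.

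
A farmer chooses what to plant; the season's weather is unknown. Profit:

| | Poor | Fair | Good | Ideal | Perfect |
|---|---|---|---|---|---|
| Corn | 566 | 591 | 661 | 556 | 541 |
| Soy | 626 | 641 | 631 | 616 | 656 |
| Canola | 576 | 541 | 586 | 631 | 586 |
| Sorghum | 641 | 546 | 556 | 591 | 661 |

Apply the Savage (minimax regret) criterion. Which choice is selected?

Column bests: Poor=641, Fair=641, Good=661, Ideal=631, Perfect=661.
Corn regrets: 75, 50, 0, 75, 120 → max 120
Soy regrets: 15, 0, 30, 15, 5 → max 30
Canola regrets: 65, 100, 75, 0, 75 → max 100
Sorghum regrets: 0, 95, 105, 40, 0 → max 105
Smallest max regret = 30 → Soy.

Soy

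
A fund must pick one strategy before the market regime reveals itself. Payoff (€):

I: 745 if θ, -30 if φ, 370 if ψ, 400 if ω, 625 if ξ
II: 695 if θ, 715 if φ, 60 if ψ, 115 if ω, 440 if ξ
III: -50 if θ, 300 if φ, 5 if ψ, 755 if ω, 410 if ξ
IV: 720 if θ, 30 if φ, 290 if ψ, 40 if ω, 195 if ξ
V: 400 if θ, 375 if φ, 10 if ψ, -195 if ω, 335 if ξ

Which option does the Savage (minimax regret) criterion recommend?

II

Column bests: θ=745, φ=715, ψ=370, ω=755, ξ=625.
I regrets: 0, 745, 0, 355, 0 → max 745
II regrets: 50, 0, 310, 640, 185 → max 640
III regrets: 795, 415, 365, 0, 215 → max 795
IV regrets: 25, 685, 80, 715, 430 → max 715
V regrets: 345, 340, 360, 950, 290 → max 950
Smallest max regret = 640 → II.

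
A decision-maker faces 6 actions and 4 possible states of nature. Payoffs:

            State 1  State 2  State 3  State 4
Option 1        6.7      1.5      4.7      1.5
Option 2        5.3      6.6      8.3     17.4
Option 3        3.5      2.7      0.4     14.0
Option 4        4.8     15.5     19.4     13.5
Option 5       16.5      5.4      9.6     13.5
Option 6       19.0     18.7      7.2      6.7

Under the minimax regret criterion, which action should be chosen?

Option 6

Column bests: State 1=19.0, State 2=18.7, State 3=19.4, State 4=17.4.
Option 1 regrets: 12.3, 17.2, 14.7, 15.9 → max 17.2
Option 2 regrets: 13.7, 12.1, 11.1, 0.0 → max 13.7
Option 3 regrets: 15.5, 16.0, 19.0, 3.4 → max 19.0
Option 4 regrets: 14.2, 3.2, 0.0, 3.9 → max 14.2
Option 5 regrets: 2.5, 13.3, 9.8, 3.9 → max 13.3
Option 6 regrets: 0.0, 0.0, 12.2, 10.7 → max 12.2
Smallest max regret = 12.2 → Option 6.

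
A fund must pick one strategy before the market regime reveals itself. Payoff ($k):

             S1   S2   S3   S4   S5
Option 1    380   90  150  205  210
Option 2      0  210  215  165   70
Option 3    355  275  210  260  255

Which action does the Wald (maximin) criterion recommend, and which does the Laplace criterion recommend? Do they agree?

maximin → Option 3; laplace → Option 3 (agree)

Row minima: Option 1=90, Option 2=0, Option 3=210
Best worst-case = 210 → Option 3.
Row averages: Option 1=207, Option 2=132, Option 3=271
Highest average = 271 → Option 3.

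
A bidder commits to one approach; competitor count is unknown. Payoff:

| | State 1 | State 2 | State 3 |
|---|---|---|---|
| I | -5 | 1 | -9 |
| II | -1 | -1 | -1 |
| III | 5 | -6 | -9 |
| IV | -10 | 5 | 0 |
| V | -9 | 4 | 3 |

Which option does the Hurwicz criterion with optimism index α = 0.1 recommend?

I: 0.1·1 + 0.9·(-9) = -8
II: 0.1·(-1) + 0.9·(-1) = -1
III: 0.1·5 + 0.9·(-9) = -7.6
IV: 0.1·5 + 0.9·(-10) = -8.5
V: 0.1·4 + 0.9·(-9) = -7.7
Highest Hurwicz score = -1 → II.

II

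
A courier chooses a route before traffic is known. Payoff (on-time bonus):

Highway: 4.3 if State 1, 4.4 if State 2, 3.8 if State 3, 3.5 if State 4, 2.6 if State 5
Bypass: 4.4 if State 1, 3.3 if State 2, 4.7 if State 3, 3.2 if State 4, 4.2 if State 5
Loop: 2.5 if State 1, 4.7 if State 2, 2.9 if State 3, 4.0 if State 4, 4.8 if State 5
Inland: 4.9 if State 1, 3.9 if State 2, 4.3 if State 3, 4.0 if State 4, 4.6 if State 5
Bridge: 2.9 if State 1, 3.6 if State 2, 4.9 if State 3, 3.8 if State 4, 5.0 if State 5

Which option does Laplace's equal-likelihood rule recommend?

Row averages: Highway=3.72, Bypass=3.96, Loop=3.78, Inland=4.34, Bridge=4.04
Highest average = 4.34 → Inland.

Inland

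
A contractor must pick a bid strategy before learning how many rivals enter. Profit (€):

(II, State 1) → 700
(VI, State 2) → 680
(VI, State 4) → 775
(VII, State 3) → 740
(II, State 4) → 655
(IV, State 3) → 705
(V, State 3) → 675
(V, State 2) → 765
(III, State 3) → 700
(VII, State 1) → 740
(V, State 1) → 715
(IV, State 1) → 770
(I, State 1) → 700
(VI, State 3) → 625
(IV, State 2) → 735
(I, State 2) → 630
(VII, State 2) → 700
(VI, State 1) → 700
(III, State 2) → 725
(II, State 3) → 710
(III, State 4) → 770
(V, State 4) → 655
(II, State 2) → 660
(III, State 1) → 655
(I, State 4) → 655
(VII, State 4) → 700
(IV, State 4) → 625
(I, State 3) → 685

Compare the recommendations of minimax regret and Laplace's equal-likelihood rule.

Column bests: State 1=770, State 2=765, State 3=740, State 4=775.
I regrets: 70, 135, 55, 120 → max 135
II regrets: 70, 105, 30, 120 → max 120
III regrets: 115, 40, 40, 5 → max 115
IV regrets: 0, 30, 35, 150 → max 150
V regrets: 55, 0, 65, 120 → max 120
VI regrets: 70, 85, 115, 0 → max 115
VII regrets: 30, 65, 0, 75 → max 75
Smallest max regret = 75 → VII.
Row averages: I=667.5, II=681.25, III=712.5, IV=708.75, V=702.5, VI=695, VII=720
Highest average = 720 → VII.

minimax regret → VII; laplace → VII (agree)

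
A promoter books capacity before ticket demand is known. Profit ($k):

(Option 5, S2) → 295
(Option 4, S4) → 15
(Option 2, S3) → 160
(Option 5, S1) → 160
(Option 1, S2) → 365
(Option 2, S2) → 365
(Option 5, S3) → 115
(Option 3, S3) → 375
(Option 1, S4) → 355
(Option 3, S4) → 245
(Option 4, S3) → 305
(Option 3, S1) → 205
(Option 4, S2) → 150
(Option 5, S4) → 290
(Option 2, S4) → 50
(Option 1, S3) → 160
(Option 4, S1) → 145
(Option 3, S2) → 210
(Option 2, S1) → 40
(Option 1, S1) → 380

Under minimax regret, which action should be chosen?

Column bests: S1=380, S2=365, S3=375, S4=355.
Option 1 regrets: 0, 0, 215, 0 → max 215
Option 2 regrets: 340, 0, 215, 305 → max 340
Option 3 regrets: 175, 155, 0, 110 → max 175
Option 4 regrets: 235, 215, 70, 340 → max 340
Option 5 regrets: 220, 70, 260, 65 → max 260
Smallest max regret = 175 → Option 3.

Option 3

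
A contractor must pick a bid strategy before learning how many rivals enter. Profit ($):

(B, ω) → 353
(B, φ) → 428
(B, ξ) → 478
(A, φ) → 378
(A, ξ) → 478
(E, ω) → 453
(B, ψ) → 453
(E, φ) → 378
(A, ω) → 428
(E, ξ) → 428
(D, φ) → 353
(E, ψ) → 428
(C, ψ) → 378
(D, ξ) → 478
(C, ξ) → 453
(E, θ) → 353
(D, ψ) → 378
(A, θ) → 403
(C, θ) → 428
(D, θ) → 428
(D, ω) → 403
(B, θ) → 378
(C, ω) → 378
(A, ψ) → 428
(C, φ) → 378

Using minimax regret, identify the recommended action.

A

Column bests: θ=428, φ=428, ψ=453, ω=453, ξ=478.
A regrets: 25, 50, 25, 25, 0 → max 50
B regrets: 50, 0, 0, 100, 0 → max 100
C regrets: 0, 50, 75, 75, 25 → max 75
D regrets: 0, 75, 75, 50, 0 → max 75
E regrets: 75, 50, 25, 0, 50 → max 75
Smallest max regret = 50 → A.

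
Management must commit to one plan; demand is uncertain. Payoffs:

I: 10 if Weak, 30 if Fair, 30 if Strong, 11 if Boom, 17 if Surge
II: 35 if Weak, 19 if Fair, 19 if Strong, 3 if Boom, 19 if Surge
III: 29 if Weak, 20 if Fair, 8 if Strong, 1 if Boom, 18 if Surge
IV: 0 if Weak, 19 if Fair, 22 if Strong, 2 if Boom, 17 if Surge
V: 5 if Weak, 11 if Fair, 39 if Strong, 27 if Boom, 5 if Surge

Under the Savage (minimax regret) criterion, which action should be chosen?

Column bests: Weak=35, Fair=30, Strong=39, Boom=27, Surge=19.
I regrets: 25, 0, 9, 16, 2 → max 25
II regrets: 0, 11, 20, 24, 0 → max 24
III regrets: 6, 10, 31, 26, 1 → max 31
IV regrets: 35, 11, 17, 25, 2 → max 35
V regrets: 30, 19, 0, 0, 14 → max 30
Smallest max regret = 24 → II.

II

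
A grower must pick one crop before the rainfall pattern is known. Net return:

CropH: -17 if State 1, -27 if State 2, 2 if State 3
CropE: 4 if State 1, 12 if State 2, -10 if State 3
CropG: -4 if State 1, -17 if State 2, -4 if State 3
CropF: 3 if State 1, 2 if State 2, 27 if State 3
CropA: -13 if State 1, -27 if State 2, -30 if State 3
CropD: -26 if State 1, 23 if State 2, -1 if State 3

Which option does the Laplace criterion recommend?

CropF

Row averages: CropH=-14, CropE=2, CropG=-25/3, CropF=32/3, CropA=-70/3, CropD=-4/3
Highest average = 32/3 → CropF.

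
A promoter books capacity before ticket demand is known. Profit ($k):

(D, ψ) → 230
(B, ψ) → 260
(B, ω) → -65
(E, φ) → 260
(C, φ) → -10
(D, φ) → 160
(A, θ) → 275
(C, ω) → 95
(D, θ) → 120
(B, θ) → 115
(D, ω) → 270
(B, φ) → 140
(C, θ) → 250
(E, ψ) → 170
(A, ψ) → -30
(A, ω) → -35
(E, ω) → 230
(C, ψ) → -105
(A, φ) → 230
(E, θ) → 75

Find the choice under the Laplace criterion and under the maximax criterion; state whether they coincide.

Row averages: A=110, B=112.5, C=57.5, D=195, E=183.75
Highest average = 195 → D.
Row maxima: A=275, B=260, C=250, D=270, E=260
Best best-case = 275 → A.

laplace → D; maximax → A (disagree)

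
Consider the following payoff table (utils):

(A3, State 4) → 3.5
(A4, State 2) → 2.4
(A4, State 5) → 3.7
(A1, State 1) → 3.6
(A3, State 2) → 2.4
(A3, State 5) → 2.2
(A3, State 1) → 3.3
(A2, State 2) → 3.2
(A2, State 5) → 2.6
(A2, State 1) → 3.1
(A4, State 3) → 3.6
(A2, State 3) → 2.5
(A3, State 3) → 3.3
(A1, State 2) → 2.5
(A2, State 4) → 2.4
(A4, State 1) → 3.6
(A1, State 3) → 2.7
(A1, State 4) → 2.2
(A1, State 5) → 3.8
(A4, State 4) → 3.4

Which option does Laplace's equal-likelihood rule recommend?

Row averages: A1=2.96, A2=2.76, A3=2.94, A4=3.34
Highest average = 3.34 → A4.

A4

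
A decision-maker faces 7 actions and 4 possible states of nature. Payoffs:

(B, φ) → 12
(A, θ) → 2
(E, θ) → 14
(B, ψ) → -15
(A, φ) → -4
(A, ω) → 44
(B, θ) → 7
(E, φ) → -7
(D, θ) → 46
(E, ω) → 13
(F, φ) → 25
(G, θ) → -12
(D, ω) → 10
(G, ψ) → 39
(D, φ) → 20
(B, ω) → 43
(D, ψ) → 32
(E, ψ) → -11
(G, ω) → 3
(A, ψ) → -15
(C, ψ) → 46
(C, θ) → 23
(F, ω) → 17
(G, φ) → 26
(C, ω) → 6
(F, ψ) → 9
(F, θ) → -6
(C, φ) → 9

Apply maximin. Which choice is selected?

Row minima: A=-15, B=-15, C=6, D=10, E=-11, F=-6, G=-12
Best worst-case = 10 → D.

D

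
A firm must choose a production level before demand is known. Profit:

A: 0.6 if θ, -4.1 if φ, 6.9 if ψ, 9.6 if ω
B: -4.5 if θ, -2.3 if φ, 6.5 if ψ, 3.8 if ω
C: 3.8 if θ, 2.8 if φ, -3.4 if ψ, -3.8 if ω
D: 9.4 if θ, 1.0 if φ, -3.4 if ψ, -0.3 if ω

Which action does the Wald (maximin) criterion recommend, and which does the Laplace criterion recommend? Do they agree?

Row minima: A=-4.1, B=-4.5, C=-3.8, D=-3.4
Best worst-case = -3.4 → D.
Row averages: A=3.25, B=0.875, C=-0.15, D=1.675
Highest average = 3.25 → A.

maximin → D; laplace → A (disagree)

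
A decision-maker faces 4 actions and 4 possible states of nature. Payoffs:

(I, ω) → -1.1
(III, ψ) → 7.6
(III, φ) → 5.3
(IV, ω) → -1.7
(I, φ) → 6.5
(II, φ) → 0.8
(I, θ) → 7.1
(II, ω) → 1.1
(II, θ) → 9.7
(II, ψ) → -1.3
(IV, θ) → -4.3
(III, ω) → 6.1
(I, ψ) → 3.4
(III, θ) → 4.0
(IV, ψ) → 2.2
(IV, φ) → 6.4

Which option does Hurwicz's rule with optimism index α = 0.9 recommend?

II

I: 0.9·7.1 + 0.1·(-1.1) = 6.28
II: 0.9·9.7 + 0.1·(-1.3) = 8.6
III: 0.9·7.6 + 0.1·4.0 = 7.24
IV: 0.9·6.4 + 0.1·(-4.3) = 5.33
Highest Hurwicz score = 8.6 → II.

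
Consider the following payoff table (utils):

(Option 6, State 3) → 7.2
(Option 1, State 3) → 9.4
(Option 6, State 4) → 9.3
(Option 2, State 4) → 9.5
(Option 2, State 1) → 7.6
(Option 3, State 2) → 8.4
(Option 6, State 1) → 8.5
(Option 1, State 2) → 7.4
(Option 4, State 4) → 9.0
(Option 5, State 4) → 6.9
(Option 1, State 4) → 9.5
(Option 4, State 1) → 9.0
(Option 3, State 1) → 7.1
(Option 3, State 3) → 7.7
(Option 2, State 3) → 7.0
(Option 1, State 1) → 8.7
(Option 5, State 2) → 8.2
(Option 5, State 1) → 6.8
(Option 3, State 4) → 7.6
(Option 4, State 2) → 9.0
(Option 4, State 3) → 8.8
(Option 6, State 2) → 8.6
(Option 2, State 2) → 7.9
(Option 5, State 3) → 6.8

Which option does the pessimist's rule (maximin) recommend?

Row minima: Option 1=7.4, Option 2=7.0, Option 3=7.1, Option 4=8.8, Option 5=6.8, Option 6=7.2
Best worst-case = 8.8 → Option 4.

Option 4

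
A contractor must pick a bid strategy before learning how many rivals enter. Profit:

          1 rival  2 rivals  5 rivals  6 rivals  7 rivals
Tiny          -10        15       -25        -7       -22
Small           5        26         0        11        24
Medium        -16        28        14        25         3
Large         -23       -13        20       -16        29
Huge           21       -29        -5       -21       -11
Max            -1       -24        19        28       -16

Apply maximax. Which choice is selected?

Large

Row maxima: Tiny=15, Small=26, Medium=28, Large=29, Huge=21, Max=28
Best best-case = 29 → Large.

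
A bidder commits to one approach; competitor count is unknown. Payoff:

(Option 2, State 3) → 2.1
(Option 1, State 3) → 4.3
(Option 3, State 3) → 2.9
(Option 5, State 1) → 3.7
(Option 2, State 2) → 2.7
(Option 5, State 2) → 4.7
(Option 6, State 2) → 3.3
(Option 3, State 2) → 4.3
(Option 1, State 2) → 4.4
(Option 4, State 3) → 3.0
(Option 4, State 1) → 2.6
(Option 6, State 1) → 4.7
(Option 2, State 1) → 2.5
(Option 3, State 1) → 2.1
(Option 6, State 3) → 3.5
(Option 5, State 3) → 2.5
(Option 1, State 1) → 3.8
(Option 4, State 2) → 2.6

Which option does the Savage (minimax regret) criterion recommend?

Column bests: State 1=4.7, State 2=4.7, State 3=4.3.
Option 1 regrets: 0.9, 0.3, 0.0 → max 0.9
Option 2 regrets: 2.2, 2.0, 2.2 → max 2.2
Option 3 regrets: 2.6, 0.4, 1.4 → max 2.6
Option 4 regrets: 2.1, 2.1, 1.3 → max 2.1
Option 5 regrets: 1.0, 0.0, 1.8 → max 1.8
Option 6 regrets: 0.0, 1.4, 0.8 → max 1.4
Smallest max regret = 0.9 → Option 1.

Option 1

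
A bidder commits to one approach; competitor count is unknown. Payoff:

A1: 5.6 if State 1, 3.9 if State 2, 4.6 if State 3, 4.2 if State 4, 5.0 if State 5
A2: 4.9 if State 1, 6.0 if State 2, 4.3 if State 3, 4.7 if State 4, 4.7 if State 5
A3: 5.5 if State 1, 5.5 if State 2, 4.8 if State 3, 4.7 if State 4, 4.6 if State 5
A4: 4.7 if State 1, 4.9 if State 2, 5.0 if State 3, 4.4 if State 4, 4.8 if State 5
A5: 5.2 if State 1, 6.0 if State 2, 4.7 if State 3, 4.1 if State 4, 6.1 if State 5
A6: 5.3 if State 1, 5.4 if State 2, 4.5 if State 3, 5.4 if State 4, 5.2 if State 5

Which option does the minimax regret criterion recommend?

A6

Column bests: State 1=5.6, State 2=6.0, State 3=5.0, State 4=5.4, State 5=6.1.
A1 regrets: 0.0, 2.1, 0.4, 1.2, 1.1 → max 2.1
A2 regrets: 0.7, 0.0, 0.7, 0.7, 1.4 → max 1.4
A3 regrets: 0.1, 0.5, 0.2, 0.7, 1.5 → max 1.5
A4 regrets: 0.9, 1.1, 0.0, 1.0, 1.3 → max 1.3
A5 regrets: 0.4, 0.0, 0.3, 1.3, 0.0 → max 1.3
A6 regrets: 0.3, 0.6, 0.5, 0.0, 0.9 → max 0.9
Smallest max regret = 0.9 → A6.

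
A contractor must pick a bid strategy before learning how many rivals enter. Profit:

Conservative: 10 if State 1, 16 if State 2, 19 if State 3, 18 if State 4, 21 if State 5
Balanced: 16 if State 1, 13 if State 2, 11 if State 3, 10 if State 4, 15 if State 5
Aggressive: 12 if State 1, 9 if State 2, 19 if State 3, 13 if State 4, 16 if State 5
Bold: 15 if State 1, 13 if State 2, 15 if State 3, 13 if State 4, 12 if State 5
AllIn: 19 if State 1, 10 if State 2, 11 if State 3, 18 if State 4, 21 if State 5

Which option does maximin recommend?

Bold

Row minima: Conservative=10, Balanced=10, Aggressive=9, Bold=12, AllIn=10
Best worst-case = 12 → Bold.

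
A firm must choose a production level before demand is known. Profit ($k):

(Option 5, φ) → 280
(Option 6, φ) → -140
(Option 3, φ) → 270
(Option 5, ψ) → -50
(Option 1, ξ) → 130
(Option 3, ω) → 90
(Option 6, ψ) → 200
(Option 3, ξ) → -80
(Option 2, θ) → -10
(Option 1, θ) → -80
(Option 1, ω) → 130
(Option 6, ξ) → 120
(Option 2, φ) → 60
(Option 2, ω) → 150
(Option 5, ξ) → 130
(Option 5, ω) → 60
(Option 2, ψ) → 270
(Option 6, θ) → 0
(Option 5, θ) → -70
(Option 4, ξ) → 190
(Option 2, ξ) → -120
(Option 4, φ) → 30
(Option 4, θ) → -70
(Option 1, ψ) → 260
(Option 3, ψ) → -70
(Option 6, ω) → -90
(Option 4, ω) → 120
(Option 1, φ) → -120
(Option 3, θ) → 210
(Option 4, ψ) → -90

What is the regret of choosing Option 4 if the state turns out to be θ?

Best payoff under θ is 210.
Regret = 210 − (-70) = 280.

280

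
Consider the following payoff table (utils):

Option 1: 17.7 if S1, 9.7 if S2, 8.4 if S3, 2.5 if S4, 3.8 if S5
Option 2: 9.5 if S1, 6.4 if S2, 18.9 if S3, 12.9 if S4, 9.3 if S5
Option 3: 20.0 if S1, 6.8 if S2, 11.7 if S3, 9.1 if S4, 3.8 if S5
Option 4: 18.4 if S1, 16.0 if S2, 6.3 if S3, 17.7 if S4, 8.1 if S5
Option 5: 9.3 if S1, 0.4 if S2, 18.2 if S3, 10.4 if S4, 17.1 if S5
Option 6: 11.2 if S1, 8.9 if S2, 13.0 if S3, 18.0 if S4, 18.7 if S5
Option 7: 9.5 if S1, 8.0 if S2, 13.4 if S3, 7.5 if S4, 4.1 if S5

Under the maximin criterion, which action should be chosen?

Row minima: Option 1=2.5, Option 2=6.4, Option 3=3.8, Option 4=6.3, Option 5=0.4, Option 6=8.9, Option 7=4.1
Best worst-case = 8.9 → Option 6.

Option 6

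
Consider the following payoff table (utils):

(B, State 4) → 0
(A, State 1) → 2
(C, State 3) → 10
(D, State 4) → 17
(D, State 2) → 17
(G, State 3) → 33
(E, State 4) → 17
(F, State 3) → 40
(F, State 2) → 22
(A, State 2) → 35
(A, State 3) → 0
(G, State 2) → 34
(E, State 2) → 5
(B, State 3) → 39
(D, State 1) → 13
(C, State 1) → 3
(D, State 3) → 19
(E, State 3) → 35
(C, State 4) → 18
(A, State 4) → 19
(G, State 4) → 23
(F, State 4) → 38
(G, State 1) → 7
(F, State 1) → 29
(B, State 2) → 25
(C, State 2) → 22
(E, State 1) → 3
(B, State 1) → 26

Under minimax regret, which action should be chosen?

F

Column bests: State 1=29, State 2=35, State 3=40, State 4=38.
A regrets: 27, 0, 40, 19 → max 40
B regrets: 3, 10, 1, 38 → max 38
C regrets: 26, 13, 30, 20 → max 30
D regrets: 16, 18, 21, 21 → max 21
E regrets: 26, 30, 5, 21 → max 30
F regrets: 0, 13, 0, 0 → max 13
G regrets: 22, 1, 7, 15 → max 22
Smallest max regret = 13 → F.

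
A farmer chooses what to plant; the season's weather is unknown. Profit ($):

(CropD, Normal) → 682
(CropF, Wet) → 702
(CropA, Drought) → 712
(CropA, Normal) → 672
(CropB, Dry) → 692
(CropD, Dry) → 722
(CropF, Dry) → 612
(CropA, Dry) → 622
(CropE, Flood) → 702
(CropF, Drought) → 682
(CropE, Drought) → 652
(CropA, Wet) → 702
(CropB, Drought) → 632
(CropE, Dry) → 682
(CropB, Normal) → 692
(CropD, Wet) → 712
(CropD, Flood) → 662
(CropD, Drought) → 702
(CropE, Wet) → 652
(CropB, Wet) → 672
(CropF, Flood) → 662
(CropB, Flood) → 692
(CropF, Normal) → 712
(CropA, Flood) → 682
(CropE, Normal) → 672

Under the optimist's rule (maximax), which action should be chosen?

Row maxima: CropF=712, CropD=722, CropE=702, CropA=712, CropB=692
Best best-case = 722 → CropD.

CropD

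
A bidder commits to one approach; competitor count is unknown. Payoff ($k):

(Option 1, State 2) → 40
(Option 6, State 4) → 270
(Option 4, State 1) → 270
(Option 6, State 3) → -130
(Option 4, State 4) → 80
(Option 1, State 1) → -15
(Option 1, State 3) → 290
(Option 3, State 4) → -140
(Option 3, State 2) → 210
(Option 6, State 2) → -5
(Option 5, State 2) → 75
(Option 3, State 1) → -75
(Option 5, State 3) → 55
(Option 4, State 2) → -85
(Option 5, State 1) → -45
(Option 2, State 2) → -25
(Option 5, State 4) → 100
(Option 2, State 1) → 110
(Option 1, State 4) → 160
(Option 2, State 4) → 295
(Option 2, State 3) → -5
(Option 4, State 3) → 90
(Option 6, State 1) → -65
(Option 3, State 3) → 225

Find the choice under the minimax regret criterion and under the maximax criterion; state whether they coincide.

minimax regret → Option 1; maximax → Option 2 (disagree)

Column bests: State 1=270, State 2=210, State 3=290, State 4=295.
Option 1 regrets: 285, 170, 0, 135 → max 285
Option 2 regrets: 160, 235, 295, 0 → max 295
Option 3 regrets: 345, 0, 65, 435 → max 435
Option 4 regrets: 0, 295, 200, 215 → max 295
Option 5 regrets: 315, 135, 235, 195 → max 315
Option 6 regrets: 335, 215, 420, 25 → max 420
Smallest max regret = 285 → Option 1.
Row maxima: Option 1=290, Option 2=295, Option 3=225, Option 4=270, Option 5=100, Option 6=270
Best best-case = 295 → Option 2.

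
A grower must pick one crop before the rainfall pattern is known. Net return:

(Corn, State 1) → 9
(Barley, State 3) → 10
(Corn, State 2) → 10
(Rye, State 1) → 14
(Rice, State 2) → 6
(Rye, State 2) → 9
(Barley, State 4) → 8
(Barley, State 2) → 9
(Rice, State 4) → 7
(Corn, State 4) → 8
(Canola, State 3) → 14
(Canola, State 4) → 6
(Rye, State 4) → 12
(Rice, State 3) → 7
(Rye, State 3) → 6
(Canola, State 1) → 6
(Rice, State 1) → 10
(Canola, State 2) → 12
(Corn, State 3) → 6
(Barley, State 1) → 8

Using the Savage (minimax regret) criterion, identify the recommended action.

Barley

Column bests: State 1=14, State 2=12, State 3=14, State 4=12.
Corn regrets: 5, 2, 8, 4 → max 8
Rye regrets: 0, 3, 8, 0 → max 8
Rice regrets: 4, 6, 7, 5 → max 7
Canola regrets: 8, 0, 0, 6 → max 8
Barley regrets: 6, 3, 4, 4 → max 6
Smallest max regret = 6 → Barley.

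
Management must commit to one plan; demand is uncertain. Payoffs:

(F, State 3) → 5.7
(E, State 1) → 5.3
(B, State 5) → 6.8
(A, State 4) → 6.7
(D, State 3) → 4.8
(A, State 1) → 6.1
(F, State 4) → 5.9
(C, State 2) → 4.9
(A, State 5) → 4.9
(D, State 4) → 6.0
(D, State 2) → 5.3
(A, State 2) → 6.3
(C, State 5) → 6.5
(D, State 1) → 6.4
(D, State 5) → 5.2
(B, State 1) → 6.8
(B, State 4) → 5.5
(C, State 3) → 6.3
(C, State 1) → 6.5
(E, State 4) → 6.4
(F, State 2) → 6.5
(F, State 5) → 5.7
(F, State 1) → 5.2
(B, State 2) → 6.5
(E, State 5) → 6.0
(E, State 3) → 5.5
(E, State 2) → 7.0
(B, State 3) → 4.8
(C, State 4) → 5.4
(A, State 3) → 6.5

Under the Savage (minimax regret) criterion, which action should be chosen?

Column bests: State 1=6.8, State 2=7.0, State 3=6.5, State 4=6.7, State 5=6.8.
A regrets: 0.7, 0.7, 0.0, 0.0, 1.9 → max 1.9
B regrets: 0.0, 0.5, 1.7, 1.2, 0.0 → max 1.7
C regrets: 0.3, 2.1, 0.2, 1.3, 0.3 → max 2.1
D regrets: 0.4, 1.7, 1.7, 0.7, 1.6 → max 1.7
E regrets: 1.5, 0.0, 1.0, 0.3, 0.8 → max 1.5
F regrets: 1.6, 0.5, 0.8, 0.8, 1.1 → max 1.6
Smallest max regret = 1.5 → E.

E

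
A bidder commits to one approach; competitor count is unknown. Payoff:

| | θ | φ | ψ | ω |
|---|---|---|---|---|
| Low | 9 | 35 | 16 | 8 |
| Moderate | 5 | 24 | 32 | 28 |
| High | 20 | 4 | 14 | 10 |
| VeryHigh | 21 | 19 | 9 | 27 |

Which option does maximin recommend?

Row minima: Low=8, Moderate=5, High=4, VeryHigh=9
Best worst-case = 9 → VeryHigh.

VeryHigh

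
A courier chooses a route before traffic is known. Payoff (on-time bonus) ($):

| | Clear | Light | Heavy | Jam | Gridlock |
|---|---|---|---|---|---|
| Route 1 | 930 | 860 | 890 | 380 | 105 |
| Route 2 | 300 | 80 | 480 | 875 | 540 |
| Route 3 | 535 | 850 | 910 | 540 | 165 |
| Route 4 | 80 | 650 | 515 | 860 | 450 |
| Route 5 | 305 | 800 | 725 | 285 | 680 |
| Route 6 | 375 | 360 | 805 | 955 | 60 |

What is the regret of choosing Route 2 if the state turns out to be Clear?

630

Best payoff under Clear is 930.
Regret = 930 − 300 = 630.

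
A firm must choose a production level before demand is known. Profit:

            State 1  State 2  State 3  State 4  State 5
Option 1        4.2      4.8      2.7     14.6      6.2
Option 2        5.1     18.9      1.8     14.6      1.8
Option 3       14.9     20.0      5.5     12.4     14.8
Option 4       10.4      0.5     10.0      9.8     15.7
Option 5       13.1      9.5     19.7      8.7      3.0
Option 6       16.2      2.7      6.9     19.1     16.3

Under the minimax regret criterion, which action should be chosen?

Option 5

Column bests: State 1=16.2, State 2=20.0, State 3=19.7, State 4=19.1, State 5=16.3.
Option 1 regrets: 12.0, 15.2, 17.0, 4.5, 10.1 → max 17.0
Option 2 regrets: 11.1, 1.1, 17.9, 4.5, 14.5 → max 17.9
Option 3 regrets: 1.3, 0.0, 14.2, 6.7, 1.5 → max 14.2
Option 4 regrets: 5.8, 19.5, 9.7, 9.3, 0.6 → max 19.5
Option 5 regrets: 3.1, 10.5, 0.0, 10.4, 13.3 → max 13.3
Option 6 regrets: 0.0, 17.3, 12.8, 0.0, 0.0 → max 17.3
Smallest max regret = 13.3 → Option 5.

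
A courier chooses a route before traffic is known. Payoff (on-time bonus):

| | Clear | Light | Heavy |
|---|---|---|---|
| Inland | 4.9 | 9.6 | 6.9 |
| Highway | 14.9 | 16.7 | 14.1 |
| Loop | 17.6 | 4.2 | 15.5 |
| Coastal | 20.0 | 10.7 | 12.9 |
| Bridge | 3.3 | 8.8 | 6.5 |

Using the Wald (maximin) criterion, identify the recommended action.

Highway

Row minima: Inland=4.9, Highway=14.1, Loop=4.2, Coastal=10.7, Bridge=3.3
Best worst-case = 14.1 → Highway.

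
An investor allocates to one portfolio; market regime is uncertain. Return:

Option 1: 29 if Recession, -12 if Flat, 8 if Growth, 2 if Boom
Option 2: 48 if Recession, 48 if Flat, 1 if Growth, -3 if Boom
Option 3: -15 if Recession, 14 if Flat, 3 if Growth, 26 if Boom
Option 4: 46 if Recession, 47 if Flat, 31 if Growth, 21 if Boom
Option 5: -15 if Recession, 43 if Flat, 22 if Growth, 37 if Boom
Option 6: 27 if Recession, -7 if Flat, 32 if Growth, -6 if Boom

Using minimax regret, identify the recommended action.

Column bests: Recession=48, Flat=48, Growth=32, Boom=37.
Option 1 regrets: 19, 60, 24, 35 → max 60
Option 2 regrets: 0, 0, 31, 40 → max 40
Option 3 regrets: 63, 34, 29, 11 → max 63
Option 4 regrets: 2, 1, 1, 16 → max 16
Option 5 regrets: 63, 5, 10, 0 → max 63
Option 6 regrets: 21, 55, 0, 43 → max 55
Smallest max regret = 16 → Option 4.

Option 4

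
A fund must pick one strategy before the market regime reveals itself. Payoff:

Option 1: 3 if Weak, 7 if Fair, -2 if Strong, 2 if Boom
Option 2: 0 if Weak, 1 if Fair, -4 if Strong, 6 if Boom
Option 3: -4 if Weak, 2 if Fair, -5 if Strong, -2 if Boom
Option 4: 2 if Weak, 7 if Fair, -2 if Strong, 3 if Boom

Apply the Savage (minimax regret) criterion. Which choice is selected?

Column bests: Weak=3, Fair=7, Strong=-2, Boom=6.
Option 1 regrets: 0, 0, 0, 4 → max 4
Option 2 regrets: 3, 6, 2, 0 → max 6
Option 3 regrets: 7, 5, 3, 8 → max 8
Option 4 regrets: 1, 0, 0, 3 → max 3
Smallest max regret = 3 → Option 4.

Option 4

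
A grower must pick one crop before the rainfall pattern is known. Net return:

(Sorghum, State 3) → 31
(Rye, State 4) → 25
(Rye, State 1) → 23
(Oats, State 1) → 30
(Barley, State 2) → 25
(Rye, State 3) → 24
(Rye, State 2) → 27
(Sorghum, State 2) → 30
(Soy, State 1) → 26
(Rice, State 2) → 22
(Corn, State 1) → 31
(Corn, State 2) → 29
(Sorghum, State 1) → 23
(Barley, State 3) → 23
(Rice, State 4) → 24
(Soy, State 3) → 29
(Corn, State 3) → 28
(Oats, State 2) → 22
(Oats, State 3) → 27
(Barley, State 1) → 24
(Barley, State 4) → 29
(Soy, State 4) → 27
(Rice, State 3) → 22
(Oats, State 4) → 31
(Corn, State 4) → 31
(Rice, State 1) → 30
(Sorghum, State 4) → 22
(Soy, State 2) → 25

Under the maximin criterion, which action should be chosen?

Row minima: Rye=23, Rice=22, Corn=28, Barley=23, Sorghum=22, Soy=25, Oats=22
Best worst-case = 28 → Corn.

Corn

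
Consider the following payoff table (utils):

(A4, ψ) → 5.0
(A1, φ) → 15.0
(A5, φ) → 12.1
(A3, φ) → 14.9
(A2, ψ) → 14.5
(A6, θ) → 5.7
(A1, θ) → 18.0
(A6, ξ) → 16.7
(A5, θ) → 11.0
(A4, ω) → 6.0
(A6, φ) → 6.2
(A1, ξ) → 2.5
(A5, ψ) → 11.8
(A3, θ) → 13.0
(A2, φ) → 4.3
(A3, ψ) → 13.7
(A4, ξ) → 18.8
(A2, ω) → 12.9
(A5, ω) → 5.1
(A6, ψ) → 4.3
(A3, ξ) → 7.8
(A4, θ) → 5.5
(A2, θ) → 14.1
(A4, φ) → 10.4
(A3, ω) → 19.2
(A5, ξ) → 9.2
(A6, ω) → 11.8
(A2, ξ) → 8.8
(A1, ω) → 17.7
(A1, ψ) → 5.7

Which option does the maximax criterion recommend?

Row maxima: A1=18.0, A2=14.5, A3=19.2, A4=18.8, A5=12.1, A6=16.7
Best best-case = 19.2 → A3.

A3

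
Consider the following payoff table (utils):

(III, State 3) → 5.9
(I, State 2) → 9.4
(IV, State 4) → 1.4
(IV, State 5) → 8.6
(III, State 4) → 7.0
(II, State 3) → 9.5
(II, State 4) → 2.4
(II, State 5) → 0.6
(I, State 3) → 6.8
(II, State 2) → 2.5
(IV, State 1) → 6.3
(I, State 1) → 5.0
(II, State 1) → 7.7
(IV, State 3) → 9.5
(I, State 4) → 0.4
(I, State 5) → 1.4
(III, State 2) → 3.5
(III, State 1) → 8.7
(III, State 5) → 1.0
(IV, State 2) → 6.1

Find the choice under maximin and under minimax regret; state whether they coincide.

maximin → IV; minimax regret → IV (agree)

Row minima: I=0.4, II=0.6, III=1.0, IV=1.4
Best worst-case = 1.4 → IV.
Column bests: State 1=8.7, State 2=9.4, State 3=9.5, State 4=7.0, State 5=8.6.
I regrets: 3.7, 0.0, 2.7, 6.6, 7.2 → max 7.2
II regrets: 1.0, 6.9, 0.0, 4.6, 8.0 → max 8.0
III regrets: 0.0, 5.9, 3.6, 0.0, 7.6 → max 7.6
IV regrets: 2.4, 3.3, 0.0, 5.6, 0.0 → max 5.6
Smallest max regret = 5.6 → IV.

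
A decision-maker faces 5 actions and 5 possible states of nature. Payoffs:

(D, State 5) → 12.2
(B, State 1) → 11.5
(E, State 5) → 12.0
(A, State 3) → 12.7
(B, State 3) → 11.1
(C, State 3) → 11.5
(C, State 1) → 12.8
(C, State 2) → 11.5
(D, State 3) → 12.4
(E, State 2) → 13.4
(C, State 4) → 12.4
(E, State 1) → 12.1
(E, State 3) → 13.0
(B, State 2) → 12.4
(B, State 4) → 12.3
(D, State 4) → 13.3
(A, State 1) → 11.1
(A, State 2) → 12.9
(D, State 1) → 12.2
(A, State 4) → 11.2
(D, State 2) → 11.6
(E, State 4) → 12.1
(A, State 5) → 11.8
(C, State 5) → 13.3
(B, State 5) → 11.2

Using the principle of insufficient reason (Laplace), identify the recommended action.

Row averages: A=11.94, B=11.7, C=12.3, D=12.34, E=12.52
Highest average = 12.52 → E.

E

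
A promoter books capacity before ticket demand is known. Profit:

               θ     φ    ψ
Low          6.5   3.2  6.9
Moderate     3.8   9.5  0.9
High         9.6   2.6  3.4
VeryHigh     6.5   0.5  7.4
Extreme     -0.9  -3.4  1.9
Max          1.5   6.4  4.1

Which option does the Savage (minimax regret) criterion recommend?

Column bests: θ=9.6, φ=9.5, ψ=7.4.
Low regrets: 3.1, 6.3, 0.5 → max 6.3
Moderate regrets: 5.8, 0.0, 6.5 → max 6.5
High regrets: 0.0, 6.9, 4.0 → max 6.9
VeryHigh regrets: 3.1, 9.0, 0.0 → max 9.0
Extreme regrets: 10.5, 12.9, 5.5 → max 12.9
Max regrets: 8.1, 3.1, 3.3 → max 8.1
Smallest max regret = 6.3 → Low.

Low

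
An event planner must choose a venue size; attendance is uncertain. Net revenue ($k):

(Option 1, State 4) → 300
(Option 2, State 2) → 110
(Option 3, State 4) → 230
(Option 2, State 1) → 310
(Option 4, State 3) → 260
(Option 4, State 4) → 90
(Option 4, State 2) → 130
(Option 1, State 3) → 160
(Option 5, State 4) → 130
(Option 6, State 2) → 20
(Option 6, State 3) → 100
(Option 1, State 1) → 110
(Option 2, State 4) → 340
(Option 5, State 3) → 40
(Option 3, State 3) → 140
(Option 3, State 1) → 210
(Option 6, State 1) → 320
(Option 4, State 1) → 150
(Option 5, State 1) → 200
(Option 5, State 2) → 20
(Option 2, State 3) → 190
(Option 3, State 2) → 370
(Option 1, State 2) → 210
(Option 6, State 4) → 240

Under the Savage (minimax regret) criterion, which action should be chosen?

Column bests: State 1=320, State 2=370, State 3=260, State 4=340.
Option 1 regrets: 210, 160, 100, 40 → max 210
Option 2 regrets: 10, 260, 70, 0 → max 260
Option 3 regrets: 110, 0, 120, 110 → max 120
Option 4 regrets: 170, 240, 0, 250 → max 250
Option 5 regrets: 120, 350, 220, 210 → max 350
Option 6 regrets: 0, 350, 160, 100 → max 350
Smallest max regret = 120 → Option 3.

Option 3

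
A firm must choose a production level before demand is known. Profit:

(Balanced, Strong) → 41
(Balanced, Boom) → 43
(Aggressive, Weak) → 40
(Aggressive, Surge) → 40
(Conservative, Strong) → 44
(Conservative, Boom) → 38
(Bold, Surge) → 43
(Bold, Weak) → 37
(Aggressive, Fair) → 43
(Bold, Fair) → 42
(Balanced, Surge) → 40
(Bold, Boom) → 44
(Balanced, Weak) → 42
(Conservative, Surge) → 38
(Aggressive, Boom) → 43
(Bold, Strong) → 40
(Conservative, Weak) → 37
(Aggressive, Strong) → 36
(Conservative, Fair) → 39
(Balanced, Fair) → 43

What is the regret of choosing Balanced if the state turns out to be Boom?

1

Best payoff under Boom is 44.
Regret = 44 − 43 = 1.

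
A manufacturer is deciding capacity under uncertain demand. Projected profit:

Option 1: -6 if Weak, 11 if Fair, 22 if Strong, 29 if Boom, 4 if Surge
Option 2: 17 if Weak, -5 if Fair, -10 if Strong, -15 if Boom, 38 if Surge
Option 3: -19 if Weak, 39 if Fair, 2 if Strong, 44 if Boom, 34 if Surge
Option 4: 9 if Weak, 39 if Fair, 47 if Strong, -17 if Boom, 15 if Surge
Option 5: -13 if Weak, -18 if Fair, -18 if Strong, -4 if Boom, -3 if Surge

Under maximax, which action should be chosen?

Row maxima: Option 1=29, Option 2=38, Option 3=44, Option 4=47, Option 5=-3
Best best-case = 47 → Option 4.

Option 4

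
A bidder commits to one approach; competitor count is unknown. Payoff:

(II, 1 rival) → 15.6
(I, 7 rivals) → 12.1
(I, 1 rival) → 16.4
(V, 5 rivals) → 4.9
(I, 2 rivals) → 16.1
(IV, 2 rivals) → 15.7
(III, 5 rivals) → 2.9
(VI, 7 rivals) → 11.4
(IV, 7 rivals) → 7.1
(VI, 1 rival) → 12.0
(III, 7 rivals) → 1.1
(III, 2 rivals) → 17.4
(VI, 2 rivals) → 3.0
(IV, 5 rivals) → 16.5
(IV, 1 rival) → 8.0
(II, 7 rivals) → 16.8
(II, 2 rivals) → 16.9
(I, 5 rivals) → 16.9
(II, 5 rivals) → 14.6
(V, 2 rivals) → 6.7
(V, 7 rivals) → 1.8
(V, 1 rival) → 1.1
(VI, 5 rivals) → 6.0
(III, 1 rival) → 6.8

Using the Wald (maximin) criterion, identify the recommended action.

II

Row minima: I=12.1, II=14.6, III=1.1, IV=7.1, V=1.1, VI=3.0
Best worst-case = 14.6 → II.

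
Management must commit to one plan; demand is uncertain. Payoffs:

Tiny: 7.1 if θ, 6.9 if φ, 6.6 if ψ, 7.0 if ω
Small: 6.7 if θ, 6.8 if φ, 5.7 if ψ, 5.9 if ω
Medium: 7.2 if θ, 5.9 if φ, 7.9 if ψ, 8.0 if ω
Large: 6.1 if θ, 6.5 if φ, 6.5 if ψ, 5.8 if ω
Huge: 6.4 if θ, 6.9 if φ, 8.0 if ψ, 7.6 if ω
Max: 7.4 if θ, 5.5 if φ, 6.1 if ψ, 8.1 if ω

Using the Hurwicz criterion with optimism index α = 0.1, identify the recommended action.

Tiny

Tiny: 0.1·7.1 + 0.9·6.6 = 6.65
Small: 0.1·6.8 + 0.9·5.7 = 5.81
Medium: 0.1·8.0 + 0.9·5.9 = 6.11
Large: 0.1·6.5 + 0.9·5.8 = 5.87
Huge: 0.1·8.0 + 0.9·6.4 = 6.56
Max: 0.1·8.1 + 0.9·5.5 = 5.76
Highest Hurwicz score = 6.65 → Tiny.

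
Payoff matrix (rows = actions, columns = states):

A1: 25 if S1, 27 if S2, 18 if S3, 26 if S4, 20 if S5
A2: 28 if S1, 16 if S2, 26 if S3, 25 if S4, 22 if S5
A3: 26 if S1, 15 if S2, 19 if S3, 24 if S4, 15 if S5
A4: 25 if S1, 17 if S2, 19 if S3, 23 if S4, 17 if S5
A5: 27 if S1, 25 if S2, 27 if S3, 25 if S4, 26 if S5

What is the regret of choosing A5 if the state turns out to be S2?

Best payoff under S2 is 27.
Regret = 27 − 25 = 2.

2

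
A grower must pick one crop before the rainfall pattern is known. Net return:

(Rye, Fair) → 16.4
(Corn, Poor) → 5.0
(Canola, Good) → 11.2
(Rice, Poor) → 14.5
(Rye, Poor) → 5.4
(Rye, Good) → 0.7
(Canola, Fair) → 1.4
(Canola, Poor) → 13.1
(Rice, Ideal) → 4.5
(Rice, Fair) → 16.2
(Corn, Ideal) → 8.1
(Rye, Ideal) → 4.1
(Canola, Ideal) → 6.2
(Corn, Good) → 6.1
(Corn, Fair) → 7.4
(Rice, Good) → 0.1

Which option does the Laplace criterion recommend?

Rice

Row averages: Corn=6.65, Rice=8.825, Rye=6.65, Canola=7.975
Highest average = 8.825 → Rice.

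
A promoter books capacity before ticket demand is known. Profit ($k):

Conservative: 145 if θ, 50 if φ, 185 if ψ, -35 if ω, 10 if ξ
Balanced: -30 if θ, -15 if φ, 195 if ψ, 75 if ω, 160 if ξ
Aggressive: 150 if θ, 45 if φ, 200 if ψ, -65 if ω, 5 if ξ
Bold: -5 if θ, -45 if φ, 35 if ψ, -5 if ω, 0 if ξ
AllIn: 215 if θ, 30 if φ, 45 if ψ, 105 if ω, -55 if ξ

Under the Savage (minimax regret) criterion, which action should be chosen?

Column bests: θ=215, φ=50, ψ=200, ω=105, ξ=160.
Conservative regrets: 70, 0, 15, 140, 150 → max 150
Balanced regrets: 245, 65, 5, 30, 0 → max 245
Aggressive regrets: 65, 5, 0, 170, 155 → max 170
Bold regrets: 220, 95, 165, 110, 160 → max 220
AllIn regrets: 0, 20, 155, 0, 215 → max 215
Smallest max regret = 150 → Conservative.

Conservative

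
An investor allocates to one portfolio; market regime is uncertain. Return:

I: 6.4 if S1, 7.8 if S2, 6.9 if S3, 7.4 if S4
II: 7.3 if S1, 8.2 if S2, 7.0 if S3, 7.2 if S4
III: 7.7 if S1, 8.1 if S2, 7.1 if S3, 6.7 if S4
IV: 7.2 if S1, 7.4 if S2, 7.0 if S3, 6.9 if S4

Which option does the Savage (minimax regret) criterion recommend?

Column bests: S1=7.7, S2=8.2, S3=7.1, S4=7.4.
I regrets: 1.3, 0.4, 0.2, 0.0 → max 1.3
II regrets: 0.4, 0.0, 0.1, 0.2 → max 0.4
III regrets: 0.0, 0.1, 0.0, 0.7 → max 0.7
IV regrets: 0.5, 0.8, 0.1, 0.5 → max 0.8
Smallest max regret = 0.4 → II.

II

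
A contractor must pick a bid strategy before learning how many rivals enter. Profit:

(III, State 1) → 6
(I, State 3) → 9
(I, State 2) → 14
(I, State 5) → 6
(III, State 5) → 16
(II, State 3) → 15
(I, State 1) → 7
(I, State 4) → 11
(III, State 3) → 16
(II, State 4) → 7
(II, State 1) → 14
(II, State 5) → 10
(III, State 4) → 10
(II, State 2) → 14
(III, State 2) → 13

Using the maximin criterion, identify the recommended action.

Row minima: I=6, II=7, III=6
Best worst-case = 7 → II.

II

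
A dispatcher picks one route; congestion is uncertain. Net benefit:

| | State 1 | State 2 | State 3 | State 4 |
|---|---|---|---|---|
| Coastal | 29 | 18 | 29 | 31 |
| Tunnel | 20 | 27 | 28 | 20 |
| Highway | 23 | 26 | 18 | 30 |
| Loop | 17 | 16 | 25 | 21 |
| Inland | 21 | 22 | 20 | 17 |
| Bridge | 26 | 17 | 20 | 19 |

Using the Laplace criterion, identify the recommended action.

Coastal

Row averages: Coastal=26.75, Tunnel=23.75, Highway=24.25, Loop=19.75, Inland=20, Bridge=20.5
Highest average = 26.75 → Coastal.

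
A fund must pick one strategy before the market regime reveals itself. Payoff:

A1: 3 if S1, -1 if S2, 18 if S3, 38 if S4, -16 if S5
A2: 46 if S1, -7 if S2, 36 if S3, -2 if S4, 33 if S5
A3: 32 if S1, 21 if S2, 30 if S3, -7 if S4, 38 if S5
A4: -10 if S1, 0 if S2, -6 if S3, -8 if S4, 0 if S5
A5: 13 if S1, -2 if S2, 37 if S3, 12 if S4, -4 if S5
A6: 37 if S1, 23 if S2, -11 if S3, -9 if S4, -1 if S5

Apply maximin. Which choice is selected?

A5

Row minima: A1=-16, A2=-7, A3=-7, A4=-10, A5=-4, A6=-11
Best worst-case = -4 → A5.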